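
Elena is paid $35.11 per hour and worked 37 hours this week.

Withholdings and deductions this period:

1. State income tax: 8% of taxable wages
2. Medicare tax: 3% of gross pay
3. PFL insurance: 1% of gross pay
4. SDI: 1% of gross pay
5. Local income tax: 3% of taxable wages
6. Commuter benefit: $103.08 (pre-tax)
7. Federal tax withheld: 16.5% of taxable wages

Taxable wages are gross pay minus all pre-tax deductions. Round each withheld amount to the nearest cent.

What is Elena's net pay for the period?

$802.14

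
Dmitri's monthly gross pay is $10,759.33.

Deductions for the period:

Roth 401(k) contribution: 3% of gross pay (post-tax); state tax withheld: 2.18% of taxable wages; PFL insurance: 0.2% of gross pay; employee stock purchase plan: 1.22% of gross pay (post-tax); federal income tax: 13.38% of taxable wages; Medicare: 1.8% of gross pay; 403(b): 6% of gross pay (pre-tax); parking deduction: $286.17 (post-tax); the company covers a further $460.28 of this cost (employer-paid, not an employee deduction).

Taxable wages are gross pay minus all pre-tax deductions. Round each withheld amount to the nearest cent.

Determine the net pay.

403(b): $10,759.33 × 0.06 = $645.56
Taxable wages = $10,759.33 − $645.56 = $10,113.77
Federal income tax: $10,113.77 × 0.1338 = $1,353.22
State tax withheld: $10,113.77 × 0.0218 = $220.48
Medicare: $10,759.33 × 0.018 = $193.67
PFL insurance: $10,759.33 × 0.002 = $21.52
Employee stock purchase plan: $10,759.33 × 0.0122 = $131.26
Roth 401(k) contribution: $10,759.33 × 0.03 = $322.78
Parking deduction: $286.17
(Employer's $460.28 toward parking deduction is not withheld from the employee.)
Total deductions = $645.56 + $1,353.22 + $220.48 + $193.67 + $21.52 + $131.26 + $322.78 + $286.17 = $3,174.66
Net pay = $10,759.33 − $3,174.66 = $7,584.67

$7,584.67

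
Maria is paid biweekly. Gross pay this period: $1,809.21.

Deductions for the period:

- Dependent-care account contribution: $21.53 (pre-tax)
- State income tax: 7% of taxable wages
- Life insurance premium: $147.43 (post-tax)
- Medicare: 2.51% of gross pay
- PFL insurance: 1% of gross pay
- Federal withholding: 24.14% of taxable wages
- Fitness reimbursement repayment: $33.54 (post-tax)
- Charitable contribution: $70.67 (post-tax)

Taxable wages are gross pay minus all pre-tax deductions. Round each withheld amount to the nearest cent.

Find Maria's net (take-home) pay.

$915.85

Dependent-care account contribution: $21.53
Taxable wages = $1,809.21 − $21.53 = $1,787.68
State income tax: $1,787.68 × 0.07 = $125.14
Federal withholding: $1,787.68 × 0.2414 = $431.55
PFL insurance: $1,809.21 × 0.01 = $18.09
Medicare: $1,809.21 × 0.0251 = $45.41
Life insurance premium: $147.43
Fitness reimbursement repayment: $33.54
Charitable contribution: $70.67
Total deductions = $21.53 + $125.14 + $431.55 + $18.09 + $45.41 + $147.43 + $33.54 + $70.67 = $893.36
Net pay = $1,809.21 − $893.36 = $915.85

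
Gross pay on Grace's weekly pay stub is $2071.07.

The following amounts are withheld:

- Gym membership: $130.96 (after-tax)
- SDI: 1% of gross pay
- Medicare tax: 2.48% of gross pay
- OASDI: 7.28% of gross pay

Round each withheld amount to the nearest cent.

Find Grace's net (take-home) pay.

OASDI: $2071.07 × 0.0728 = $150.77
SDI: $2071.07 × 0.01 = $20.71
Medicare tax: $2071.07 × 0.0248 = $51.36
Gym membership: $130.96
Total deductions = $150.77 + $20.71 + $51.36 + $130.96 = $353.80
Net pay = $2071.07 − $353.80 = $1717.27

$1717.27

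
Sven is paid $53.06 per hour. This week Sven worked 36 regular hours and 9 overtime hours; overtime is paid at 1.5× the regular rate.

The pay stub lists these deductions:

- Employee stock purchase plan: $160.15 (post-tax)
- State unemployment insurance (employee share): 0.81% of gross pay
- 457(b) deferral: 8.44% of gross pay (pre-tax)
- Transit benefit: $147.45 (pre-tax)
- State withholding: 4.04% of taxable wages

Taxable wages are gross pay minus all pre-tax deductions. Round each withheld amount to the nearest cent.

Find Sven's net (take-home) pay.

$1,984.73

Regular pay: 36 × $53.06 = $1,910.16
Overtime pay: 9 × $53.06 × 1.5 = $716.31
Gross pay = $1,910.16 + $716.31 = $2,626.47
Transit benefit: $147.45
457(b) deferral: $2,626.47 × 0.0844 = $221.67
Pre-tax total = $147.45 + $221.67 = $369.12
Taxable wages = $2,626.47 − $369.12 = $2,257.35
State withholding: $2,257.35 × 0.0404 = $91.20
State unemployment insurance (employee share): $2,626.47 × 0.0081 = $21.27
Employee stock purchase plan: $160.15
Total deductions = $147.45 + $221.67 + $91.20 + $21.27 + $160.15 = $641.74
Net pay = $2,626.47 − $641.74 = $1,984.73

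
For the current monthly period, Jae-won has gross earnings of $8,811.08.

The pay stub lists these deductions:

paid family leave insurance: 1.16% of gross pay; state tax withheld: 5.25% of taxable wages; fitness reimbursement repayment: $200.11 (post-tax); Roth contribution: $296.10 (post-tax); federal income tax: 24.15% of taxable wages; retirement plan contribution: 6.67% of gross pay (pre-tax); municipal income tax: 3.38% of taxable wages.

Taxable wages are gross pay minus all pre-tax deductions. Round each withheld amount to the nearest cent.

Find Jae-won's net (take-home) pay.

Retirement plan contribution: $8,811.08 × 0.0667 = $587.70
Taxable wages = $8,811.08 − $587.70 = $8,223.38
State tax withheld: $8,223.38 × 0.0525 = $431.73
Federal income tax: $8,223.38 × 0.2415 = $1,985.95
Municipal income tax: $8,223.38 × 0.0338 = $277.95
Paid family leave insurance: $8,811.08 × 0.0116 = $102.21
Roth contribution: $296.10
Fitness reimbursement repayment: $200.11
Total deductions = $587.70 + $431.73 + $1,985.95 + $277.95 + $102.21 + $296.10 + $200.11 = $3,881.75
Net pay = $8,811.08 − $3,881.75 = $4,929.33

$4,929.33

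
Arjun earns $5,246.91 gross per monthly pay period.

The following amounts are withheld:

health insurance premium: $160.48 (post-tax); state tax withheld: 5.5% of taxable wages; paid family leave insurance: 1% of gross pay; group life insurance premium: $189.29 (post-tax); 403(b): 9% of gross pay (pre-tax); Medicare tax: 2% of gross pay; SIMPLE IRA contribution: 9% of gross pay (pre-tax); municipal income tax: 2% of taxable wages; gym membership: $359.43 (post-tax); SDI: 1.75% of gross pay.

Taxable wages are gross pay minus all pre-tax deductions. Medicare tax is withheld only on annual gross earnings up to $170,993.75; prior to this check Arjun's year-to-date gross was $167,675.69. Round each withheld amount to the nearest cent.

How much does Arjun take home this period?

$3,059.93

403(b): $5,246.91 × 0.09 = $472.22
SIMPLE IRA contribution: $5,246.91 × 0.09 = $472.22
Pre-tax total = $472.22 + $472.22 = $944.44
Taxable wages = $5,246.91 − $944.44 = $4,302.47
State tax withheld: $4,302.47 × 0.055 = $236.64
Municipal income tax: $4,302.47 × 0.02 = $86.05
Medicare tax: only $170,993.75 − $167,675.69 = $3,318.06 of this check is subject → $3,318.06 × 0.02 = $66.36
SDI: $5,246.91 × 0.0175 = $91.82
Paid family leave insurance: $5,246.91 × 0.01 = $52.47
Group life insurance premium: $189.29
Health insurance premium: $160.48
Gym membership: $359.43
Total deductions = $472.22 + $472.22 + $236.64 + $86.05 + $66.36 + $91.82 + $52.47 + $189.29 + $160.48 + $359.43 = $2,186.98
Net pay = $5,246.91 − $2,186.98 = $3,059.93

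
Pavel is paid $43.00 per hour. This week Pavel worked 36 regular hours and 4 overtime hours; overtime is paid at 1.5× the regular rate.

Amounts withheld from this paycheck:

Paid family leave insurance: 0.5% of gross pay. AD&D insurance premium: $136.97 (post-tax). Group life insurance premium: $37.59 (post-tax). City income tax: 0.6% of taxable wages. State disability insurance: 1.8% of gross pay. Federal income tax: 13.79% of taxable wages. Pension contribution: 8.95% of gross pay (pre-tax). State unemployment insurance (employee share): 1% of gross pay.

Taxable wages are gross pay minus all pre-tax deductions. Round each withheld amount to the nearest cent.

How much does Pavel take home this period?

$1,173.57

Regular pay: 36 × $43.00 = $1,548.00
Overtime pay: 4 × $43.00 × 1.5 = $258.00
Gross pay = $1,548.00 + $258.00 = $1,806.00
Pension contribution: $1,806.00 × 0.0895 = $161.64
Taxable wages = $1,806.00 − $161.64 = $1,644.36
Federal income tax: $1,644.36 × 0.1379 = $226.76
City income tax: $1,644.36 × 0.006 = $9.87
State disability insurance: $1,806.00 × 0.018 = $32.51
Paid family leave insurance: $1,806.00 × 0.005 = $9.03
State unemployment insurance (employee share): $1,806.00 × 0.01 = $18.06
Group life insurance premium: $37.59
AD&D insurance premium: $136.97
Total deductions = $161.64 + $226.76 + $9.87 + $32.51 + $9.03 + $18.06 + $37.59 + $136.97 = $632.43
Net pay = $1,806.00 − $632.43 = $1,173.57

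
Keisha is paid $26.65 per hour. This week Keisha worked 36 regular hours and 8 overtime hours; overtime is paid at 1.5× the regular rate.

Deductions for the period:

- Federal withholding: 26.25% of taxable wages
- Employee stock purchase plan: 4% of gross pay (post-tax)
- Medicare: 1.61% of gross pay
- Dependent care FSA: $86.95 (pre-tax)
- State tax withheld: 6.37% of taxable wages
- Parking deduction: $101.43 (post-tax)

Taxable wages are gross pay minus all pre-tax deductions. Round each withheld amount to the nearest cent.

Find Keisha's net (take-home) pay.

$630.13

Regular pay: 36 × $26.65 = $959.40
Overtime pay: 8 × $26.65 × 1.5 = $319.80
Gross pay = $959.40 + $319.80 = $1279.20
Dependent care FSA: $86.95
Taxable wages = $1279.20 − $86.95 = $1192.25
Federal withholding: $1192.25 × 0.2625 = $312.97
State tax withheld: $1192.25 × 0.0637 = $75.95
Medicare: $1279.20 × 0.0161 = $20.60
Parking deduction: $101.43
Employee stock purchase plan: $1279.20 × 0.04 = $51.17
Total deductions = $86.95 + $312.97 + $75.95 + $20.60 + $101.43 + $51.17 = $649.07
Net pay = $1279.20 − $649.07 = $630.13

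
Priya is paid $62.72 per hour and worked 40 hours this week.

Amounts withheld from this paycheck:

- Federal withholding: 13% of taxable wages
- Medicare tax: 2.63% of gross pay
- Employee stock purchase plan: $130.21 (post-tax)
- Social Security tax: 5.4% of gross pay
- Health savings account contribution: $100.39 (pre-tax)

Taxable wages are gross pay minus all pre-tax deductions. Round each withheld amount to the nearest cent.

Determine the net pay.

Gross pay: 40 × $62.72 = $2,508.80
Health savings account contribution: $100.39
Taxable wages = $2,508.80 − $100.39 = $2,408.41
Federal withholding: $2,408.41 × 0.13 = $313.09
Medicare tax: $2,508.80 × 0.0263 = $65.98
Social Security tax: $2,508.80 × 0.054 = $135.48
Employee stock purchase plan: $130.21
Total deductions = $100.39 + $313.09 + $65.98 + $135.48 + $130.21 = $745.15
Net pay = $2,508.80 − $745.15 = $1,763.65

$1,763.65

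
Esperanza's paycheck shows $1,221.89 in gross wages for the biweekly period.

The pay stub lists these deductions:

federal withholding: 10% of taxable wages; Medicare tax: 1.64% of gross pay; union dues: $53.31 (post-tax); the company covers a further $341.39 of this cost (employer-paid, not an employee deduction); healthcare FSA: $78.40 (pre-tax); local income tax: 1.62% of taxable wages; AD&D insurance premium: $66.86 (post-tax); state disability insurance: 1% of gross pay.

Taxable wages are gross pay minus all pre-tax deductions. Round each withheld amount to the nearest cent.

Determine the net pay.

Healthcare FSA: $78.40
Taxable wages = $1,221.89 − $78.40 = $1,143.49
Local income tax: $1,143.49 × 0.0162 = $18.52
Federal withholding: $1,143.49 × 0.1 = $114.35
State disability insurance: $1,221.89 × 0.01 = $12.22
Medicare tax: $1,221.89 × 0.0164 = $20.04
AD&D insurance premium: $66.86
Union dues: $53.31
(Employer's $341.39 toward union dues is not withheld from the employee.)
Total deductions = $78.40 + $18.52 + $114.35 + $12.22 + $20.04 + $66.86 + $53.31 = $363.70
Net pay = $1,221.89 − $363.70 = $858.19

$858.19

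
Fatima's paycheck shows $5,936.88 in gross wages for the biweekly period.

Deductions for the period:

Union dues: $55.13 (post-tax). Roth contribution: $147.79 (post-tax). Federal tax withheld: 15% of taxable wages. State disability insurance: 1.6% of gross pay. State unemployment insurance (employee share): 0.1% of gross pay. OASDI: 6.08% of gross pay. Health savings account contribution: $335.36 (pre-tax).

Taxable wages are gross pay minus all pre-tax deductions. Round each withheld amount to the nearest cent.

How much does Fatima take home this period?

Health savings account contribution: $335.36
Taxable wages = $5,936.88 − $335.36 = $5,601.52
Federal tax withheld: $5,601.52 × 0.15 = $840.23
State disability insurance: $5,936.88 × 0.016 = $94.99
State unemployment insurance (employee share): $5,936.88 × 0.001 = $5.94
OASDI: $5,936.88 × 0.0608 = $360.96
Union dues: $55.13
Roth contribution: $147.79
Total deductions = $335.36 + $840.23 + $94.99 + $5.94 + $360.96 + $55.13 + $147.79 = $1,840.40
Net pay = $5,936.88 − $1,840.40 = $4,096.48

$4,096.48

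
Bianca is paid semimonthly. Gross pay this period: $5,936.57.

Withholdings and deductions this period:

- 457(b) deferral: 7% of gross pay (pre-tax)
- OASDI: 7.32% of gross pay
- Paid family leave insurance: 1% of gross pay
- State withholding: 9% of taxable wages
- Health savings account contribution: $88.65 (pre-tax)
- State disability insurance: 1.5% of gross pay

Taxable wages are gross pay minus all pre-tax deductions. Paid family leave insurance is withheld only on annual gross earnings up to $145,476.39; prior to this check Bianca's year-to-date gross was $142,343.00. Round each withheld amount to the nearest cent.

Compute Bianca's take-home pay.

Health savings account contribution: $88.65
457(b) deferral: $5,936.57 × 0.07 = $415.56
Pre-tax total = $88.65 + $415.56 = $504.21
Taxable wages = $5,936.57 − $504.21 = $5,432.36
State withholding: $5,432.36 × 0.09 = $488.91
State disability insurance: $5,936.57 × 0.015 = $89.05
OASDI: $5,936.57 × 0.0732 = $434.56
Paid family leave insurance: only $145,476.39 − $142,343.00 = $3,133.39 of this check is subject → $3,133.39 × 0.01 = $31.33
Total deductions = $88.65 + $415.56 + $488.91 + $89.05 + $434.56 + $31.33 = $1,548.06
Net pay = $5,936.57 − $1,548.06 = $4,388.51

$4,388.51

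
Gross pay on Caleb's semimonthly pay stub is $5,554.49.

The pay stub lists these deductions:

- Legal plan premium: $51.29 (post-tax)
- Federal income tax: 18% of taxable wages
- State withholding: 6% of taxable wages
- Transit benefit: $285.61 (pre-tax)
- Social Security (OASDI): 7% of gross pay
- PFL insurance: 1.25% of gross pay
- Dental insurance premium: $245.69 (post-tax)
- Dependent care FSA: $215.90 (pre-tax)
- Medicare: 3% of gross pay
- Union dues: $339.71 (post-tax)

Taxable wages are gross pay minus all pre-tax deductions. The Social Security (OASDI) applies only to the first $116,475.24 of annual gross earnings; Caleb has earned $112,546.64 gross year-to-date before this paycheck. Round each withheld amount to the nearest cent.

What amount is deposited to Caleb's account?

Transit benefit: $285.61
Dependent care FSA: $215.90
Pre-tax total = $285.61 + $215.90 = $501.51
Taxable wages = $5,554.49 − $501.51 = $5,052.98
State withholding: $5,052.98 × 0.06 = $303.18
Federal income tax: $5,052.98 × 0.18 = $909.54
PFL insurance: $5,554.49 × 0.0125 = $69.43
Social Security (OASDI): only $116,475.24 − $112,546.64 = $3,928.60 of this check is subject → $3,928.60 × 0.07 = $275.00
Medicare: $5,554.49 × 0.03 = $166.63
Union dues: $339.71
Dental insurance premium: $245.69
Legal plan premium: $51.29
Total deductions = $285.61 + $215.90 + $303.18 + $909.54 + $69.43 + $275.00 + $166.63 + $339.71 + $245.69 + $51.29 = $2,861.98
Net pay = $5,554.49 − $2,861.98 = $2,692.51

$2,692.51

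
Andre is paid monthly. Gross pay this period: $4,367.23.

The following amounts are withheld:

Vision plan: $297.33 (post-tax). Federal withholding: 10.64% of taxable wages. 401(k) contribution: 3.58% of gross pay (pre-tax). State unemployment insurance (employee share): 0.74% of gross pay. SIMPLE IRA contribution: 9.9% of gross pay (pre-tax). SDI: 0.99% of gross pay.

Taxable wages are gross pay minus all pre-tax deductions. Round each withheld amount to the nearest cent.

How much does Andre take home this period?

$3,003.60

SIMPLE IRA contribution: $4,367.23 × 0.099 = $432.36
401(k) contribution: $4,367.23 × 0.0358 = $156.35
Pre-tax total = $432.36 + $156.35 = $588.71
Taxable wages = $4,367.23 − $588.71 = $3,778.52
Federal withholding: $3,778.52 × 0.1064 = $402.03
State unemployment insurance (employee share): $4,367.23 × 0.0074 = $32.32
SDI: $4,367.23 × 0.0099 = $43.24
Vision plan: $297.33
Total deductions = $432.36 + $156.35 + $402.03 + $32.32 + $43.24 + $297.33 = $1,363.63
Net pay = $4,367.23 − $1,363.63 = $3,003.60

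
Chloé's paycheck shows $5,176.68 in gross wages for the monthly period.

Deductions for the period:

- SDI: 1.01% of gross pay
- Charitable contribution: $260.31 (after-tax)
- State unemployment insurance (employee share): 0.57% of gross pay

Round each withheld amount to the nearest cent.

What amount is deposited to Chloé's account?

State unemployment insurance (employee share): $5,176.68 × 0.0057 = $29.51
SDI: $5,176.68 × 0.0101 = $52.28
Charitable contribution: $260.31
Total deductions = $29.51 + $52.28 + $260.31 = $342.10
Net pay = $5,176.68 − $342.10 = $4,834.58

$4,834.58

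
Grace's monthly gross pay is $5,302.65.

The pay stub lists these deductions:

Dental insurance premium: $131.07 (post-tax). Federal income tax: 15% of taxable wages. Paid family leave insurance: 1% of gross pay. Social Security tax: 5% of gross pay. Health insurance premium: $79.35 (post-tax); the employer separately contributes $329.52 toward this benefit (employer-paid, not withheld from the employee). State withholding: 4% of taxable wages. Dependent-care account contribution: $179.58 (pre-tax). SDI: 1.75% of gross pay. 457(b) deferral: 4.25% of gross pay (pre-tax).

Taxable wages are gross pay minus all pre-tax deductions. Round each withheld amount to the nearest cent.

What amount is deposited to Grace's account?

457(b) deferral: $5,302.65 × 0.0425 = $225.36
Dependent-care account contribution: $179.58
Pre-tax total = $225.36 + $179.58 = $404.94
Taxable wages = $5,302.65 − $404.94 = $4,897.71
Federal income tax: $4,897.71 × 0.15 = $734.66
State withholding: $4,897.71 × 0.04 = $195.91
Social Security tax: $5,302.65 × 0.05 = $265.13
Paid family leave insurance: $5,302.65 × 0.01 = $53.03
SDI: $5,302.65 × 0.0175 = $92.80
Dental insurance premium: $131.07
Health insurance premium: $79.35
(Employer's $329.52 toward health insurance premium is not withheld from the employee.)
Total deductions = $225.36 + $179.58 + $734.66 + $195.91 + $265.13 + $53.03 + $92.80 + $131.07 + $79.35 = $1,956.89
Net pay = $5,302.65 − $1,956.89 = $3,345.76

$3,345.76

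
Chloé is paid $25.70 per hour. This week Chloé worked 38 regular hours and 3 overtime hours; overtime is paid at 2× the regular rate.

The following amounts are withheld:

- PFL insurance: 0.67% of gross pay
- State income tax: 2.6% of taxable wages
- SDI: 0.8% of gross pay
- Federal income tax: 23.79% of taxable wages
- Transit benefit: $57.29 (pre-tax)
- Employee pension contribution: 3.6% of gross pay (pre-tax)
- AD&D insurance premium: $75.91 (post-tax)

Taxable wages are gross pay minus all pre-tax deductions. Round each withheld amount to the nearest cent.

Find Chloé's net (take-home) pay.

$667.71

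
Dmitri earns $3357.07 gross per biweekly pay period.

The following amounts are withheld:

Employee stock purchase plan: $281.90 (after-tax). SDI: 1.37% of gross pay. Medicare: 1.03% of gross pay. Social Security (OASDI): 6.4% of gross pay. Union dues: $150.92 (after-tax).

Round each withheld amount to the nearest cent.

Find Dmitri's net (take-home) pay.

Social Security (OASDI): $3357.07 × 0.064 = $214.85
Medicare: $3357.07 × 0.0103 = $34.58
SDI: $3357.07 × 0.0137 = $45.99
Employee stock purchase plan: $281.90
Union dues: $150.92
Total deductions = $214.85 + $34.58 + $45.99 + $281.90 + $150.92 = $728.24
Net pay = $3357.07 − $728.24 = $2628.83

$2628.83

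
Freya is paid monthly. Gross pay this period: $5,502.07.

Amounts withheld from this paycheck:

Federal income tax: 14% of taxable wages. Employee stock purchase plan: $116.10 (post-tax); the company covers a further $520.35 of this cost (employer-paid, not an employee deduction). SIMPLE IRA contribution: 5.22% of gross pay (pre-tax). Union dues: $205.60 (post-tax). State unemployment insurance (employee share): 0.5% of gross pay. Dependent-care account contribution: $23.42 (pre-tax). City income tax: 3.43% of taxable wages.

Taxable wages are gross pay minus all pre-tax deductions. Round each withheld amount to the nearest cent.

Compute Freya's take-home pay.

Dependent-care account contribution: $23.42
SIMPLE IRA contribution: $5,502.07 × 0.0522 = $287.21
Pre-tax total = $23.42 + $287.21 = $310.63
Taxable wages = $5,502.07 − $310.63 = $5,191.44
City income tax: $5,191.44 × 0.0343 = $178.07
Federal income tax: $5,191.44 × 0.14 = $726.80
State unemployment insurance (employee share): $5,502.07 × 0.005 = $27.51
Union dues: $205.60
Employee stock purchase plan: $116.10
(Employer's $520.35 toward employee stock purchase plan is not withheld from the employee.)
Total deductions = $23.42 + $287.21 + $178.07 + $726.80 + $27.51 + $205.60 + $116.10 = $1,564.71
Net pay = $5,502.07 − $1,564.71 = $3,937.36

$3,937.36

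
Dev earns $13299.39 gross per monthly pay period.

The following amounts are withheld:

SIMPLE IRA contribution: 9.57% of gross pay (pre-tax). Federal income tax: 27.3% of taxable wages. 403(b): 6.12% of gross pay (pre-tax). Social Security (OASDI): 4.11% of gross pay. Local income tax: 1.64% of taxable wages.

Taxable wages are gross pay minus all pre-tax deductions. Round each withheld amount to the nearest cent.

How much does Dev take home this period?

$7421.16

403(b): $13299.39 × 0.0612 = $813.92
SIMPLE IRA contribution: $13299.39 × 0.0957 = $1272.75
Pre-tax total = $813.92 + $1272.75 = $2086.67
Taxable wages = $13299.39 − $2086.67 = $11212.72
Federal income tax: $11212.72 × 0.273 = $3061.07
Local income tax: $11212.72 × 0.0164 = $183.89
Social Security (OASDI): $13299.39 × 0.0411 = $546.60
Total deductions = $813.92 + $1272.75 + $3061.07 + $183.89 + $546.60 = $5878.23
Net pay = $13299.39 − $5878.23 = $7421.16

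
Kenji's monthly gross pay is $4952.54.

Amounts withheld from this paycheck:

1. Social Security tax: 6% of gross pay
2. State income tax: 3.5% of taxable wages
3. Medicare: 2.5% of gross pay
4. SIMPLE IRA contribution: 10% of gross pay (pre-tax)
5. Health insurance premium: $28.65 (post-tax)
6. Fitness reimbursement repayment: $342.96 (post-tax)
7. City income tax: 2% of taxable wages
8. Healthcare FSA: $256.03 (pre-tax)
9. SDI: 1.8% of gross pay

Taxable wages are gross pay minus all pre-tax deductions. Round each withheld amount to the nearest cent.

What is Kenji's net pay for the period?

$3088.47

Healthcare FSA: $256.03
SIMPLE IRA contribution: $4952.54 × 0.1 = $495.25
Pre-tax total = $256.03 + $495.25 = $751.28
Taxable wages = $4952.54 − $751.28 = $4201.26
City income tax: $4201.26 × 0.02 = $84.03
State income tax: $4201.26 × 0.035 = $147.04
Medicare: $4952.54 × 0.025 = $123.81
SDI: $4952.54 × 0.018 = $89.15
Social Security tax: $4952.54 × 0.06 = $297.15
Fitness reimbursement repayment: $342.96
Health insurance premium: $28.65
Total deductions = $256.03 + $495.25 + $84.03 + $147.04 + $123.81 + $89.15 + $297.15 + $342.96 + $28.65 = $1864.07
Net pay = $4952.54 − $1864.07 = $3088.47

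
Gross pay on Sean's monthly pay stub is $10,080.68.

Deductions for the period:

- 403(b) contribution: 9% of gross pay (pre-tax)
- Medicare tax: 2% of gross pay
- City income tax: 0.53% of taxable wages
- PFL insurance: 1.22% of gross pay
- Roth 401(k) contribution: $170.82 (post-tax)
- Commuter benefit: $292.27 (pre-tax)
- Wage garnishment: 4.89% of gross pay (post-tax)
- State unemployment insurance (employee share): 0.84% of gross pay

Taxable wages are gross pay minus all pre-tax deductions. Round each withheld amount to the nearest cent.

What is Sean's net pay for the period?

$7,761.04

Commuter benefit: $292.27
403(b) contribution: $10,080.68 × 0.09 = $907.26
Pre-tax total = $292.27 + $907.26 = $1,199.53
Taxable wages = $10,080.68 − $1,199.53 = $8,881.15
City income tax: $8,881.15 × 0.0053 = $47.07
State unemployment insurance (employee share): $10,080.68 × 0.0084 = $84.68
PFL insurance: $10,080.68 × 0.0122 = $122.98
Medicare tax: $10,080.68 × 0.02 = $201.61
Roth 401(k) contribution: $170.82
Wage garnishment: $10,080.68 × 0.0489 = $492.95
Total deductions = $292.27 + $907.26 + $47.07 + $84.68 + $122.98 + $201.61 + $170.82 + $492.95 = $2,319.64
Net pay = $10,080.68 − $2,319.64 = $7,761.04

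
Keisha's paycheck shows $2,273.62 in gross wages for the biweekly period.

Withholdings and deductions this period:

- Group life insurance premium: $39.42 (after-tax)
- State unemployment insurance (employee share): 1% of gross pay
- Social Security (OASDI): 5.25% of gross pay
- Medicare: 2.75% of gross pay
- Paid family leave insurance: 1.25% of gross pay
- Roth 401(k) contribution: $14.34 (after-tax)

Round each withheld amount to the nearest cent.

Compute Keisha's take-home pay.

State unemployment insurance (employee share): $2,273.62 × 0.01 = $22.74
Medicare: $2,273.62 × 0.0275 = $62.52
Social Security (OASDI): $2,273.62 × 0.0525 = $119.37
Paid family leave insurance: $2,273.62 × 0.0125 = $28.42
Roth 401(k) contribution: $14.34
Group life insurance premium: $39.42
Total deductions = $22.74 + $62.52 + $119.37 + $28.42 + $14.34 + $39.42 = $286.81
Net pay = $2,273.62 − $286.81 = $1,986.81

$1,986.81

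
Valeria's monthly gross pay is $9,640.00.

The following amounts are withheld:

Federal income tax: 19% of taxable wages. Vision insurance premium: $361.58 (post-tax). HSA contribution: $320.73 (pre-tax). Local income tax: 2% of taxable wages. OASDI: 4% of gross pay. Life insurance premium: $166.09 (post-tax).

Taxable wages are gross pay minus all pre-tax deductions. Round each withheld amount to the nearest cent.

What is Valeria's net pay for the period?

$6,448.95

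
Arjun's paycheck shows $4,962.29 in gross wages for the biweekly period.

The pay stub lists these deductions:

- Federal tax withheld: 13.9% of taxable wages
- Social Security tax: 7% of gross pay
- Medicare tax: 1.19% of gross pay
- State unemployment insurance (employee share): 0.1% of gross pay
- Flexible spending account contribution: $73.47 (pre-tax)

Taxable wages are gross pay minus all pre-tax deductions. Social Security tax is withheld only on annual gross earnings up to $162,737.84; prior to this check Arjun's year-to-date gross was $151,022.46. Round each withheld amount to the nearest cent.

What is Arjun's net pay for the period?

$3,797.90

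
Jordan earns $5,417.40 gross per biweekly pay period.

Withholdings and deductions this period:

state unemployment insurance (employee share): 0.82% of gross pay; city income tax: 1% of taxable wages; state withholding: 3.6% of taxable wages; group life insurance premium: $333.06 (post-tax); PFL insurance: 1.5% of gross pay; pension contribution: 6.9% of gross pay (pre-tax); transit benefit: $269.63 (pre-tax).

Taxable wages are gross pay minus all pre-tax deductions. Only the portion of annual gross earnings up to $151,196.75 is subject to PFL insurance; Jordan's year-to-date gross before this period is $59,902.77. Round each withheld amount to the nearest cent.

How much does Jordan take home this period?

$4,095.63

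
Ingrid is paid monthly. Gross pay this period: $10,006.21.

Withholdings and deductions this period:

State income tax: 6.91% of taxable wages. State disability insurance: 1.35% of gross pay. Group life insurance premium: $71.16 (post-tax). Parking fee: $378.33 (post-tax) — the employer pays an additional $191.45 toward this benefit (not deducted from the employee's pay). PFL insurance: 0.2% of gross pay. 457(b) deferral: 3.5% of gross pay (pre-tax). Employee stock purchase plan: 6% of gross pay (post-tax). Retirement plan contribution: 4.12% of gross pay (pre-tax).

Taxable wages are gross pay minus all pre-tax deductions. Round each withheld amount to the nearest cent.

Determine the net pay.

Retirement plan contribution: $10,006.21 × 0.0412 = $412.26
457(b) deferral: $10,006.21 × 0.035 = $350.22
Pre-tax total = $412.26 + $350.22 = $762.48
Taxable wages = $10,006.21 − $762.48 = $9,243.73
State income tax: $9,243.73 × 0.0691 = $638.74
PFL insurance: $10,006.21 × 0.002 = $20.01
State disability insurance: $10,006.21 × 0.0135 = $135.08
Employee stock purchase plan: $10,006.21 × 0.06 = $600.37
Parking fee: $378.33
Group life insurance premium: $71.16
(Employer's $191.45 toward parking fee is not withheld from the employee.)
Total deductions = $412.26 + $350.22 + $638.74 + $20.01 + $135.08 + $600.37 + $378.33 + $71.16 = $2,606.17
Net pay = $10,006.21 − $2,606.17 = $7,400.04

$7,400.04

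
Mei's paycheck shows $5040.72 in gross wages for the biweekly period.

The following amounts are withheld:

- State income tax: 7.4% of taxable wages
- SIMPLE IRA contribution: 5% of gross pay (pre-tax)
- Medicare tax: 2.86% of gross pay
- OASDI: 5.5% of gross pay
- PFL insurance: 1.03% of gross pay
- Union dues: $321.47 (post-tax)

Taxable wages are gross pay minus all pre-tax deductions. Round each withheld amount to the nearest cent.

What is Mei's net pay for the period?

$3639.53

SIMPLE IRA contribution: $5040.72 × 0.05 = $252.04
Taxable wages = $5040.72 − $252.04 = $4788.68
State income tax: $4788.68 × 0.074 = $354.36
PFL insurance: $5040.72 × 0.0103 = $51.92
OASDI: $5040.72 × 0.055 = $277.24
Medicare tax: $5040.72 × 0.0286 = $144.16
Union dues: $321.47
Total deductions = $252.04 + $354.36 + $51.92 + $277.24 + $144.16 + $321.47 = $1401.19
Net pay = $5040.72 − $1401.19 = $3639.53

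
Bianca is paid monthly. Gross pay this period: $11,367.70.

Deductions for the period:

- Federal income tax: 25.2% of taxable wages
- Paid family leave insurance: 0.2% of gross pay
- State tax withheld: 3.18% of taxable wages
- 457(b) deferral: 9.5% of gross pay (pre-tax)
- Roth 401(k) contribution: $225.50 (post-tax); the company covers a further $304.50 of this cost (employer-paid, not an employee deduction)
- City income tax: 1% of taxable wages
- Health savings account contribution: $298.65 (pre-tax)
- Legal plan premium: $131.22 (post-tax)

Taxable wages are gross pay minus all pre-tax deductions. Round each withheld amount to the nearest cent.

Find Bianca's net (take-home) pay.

457(b) deferral: $11,367.70 × 0.095 = $1,079.93
Health savings account contribution: $298.65
Pre-tax total = $1,079.93 + $298.65 = $1,378.58
Taxable wages = $11,367.70 − $1,378.58 = $9,989.12
Federal income tax: $9,989.12 × 0.252 = $2,517.26
City income tax: $9,989.12 × 0.01 = $99.89
State tax withheld: $9,989.12 × 0.0318 = $317.65
Paid family leave insurance: $11,367.70 × 0.002 = $22.74
Roth 401(k) contribution: $225.50
Legal plan premium: $131.22
(Employer's $304.50 toward Roth 401(k) contribution is not withheld from the employee.)
Total deductions = $1,079.93 + $298.65 + $2,517.26 + $99.89 + $317.65 + $22.74 + $225.50 + $131.22 = $4,692.84
Net pay = $11,367.70 − $4,692.84 = $6,674.86

$6,674.86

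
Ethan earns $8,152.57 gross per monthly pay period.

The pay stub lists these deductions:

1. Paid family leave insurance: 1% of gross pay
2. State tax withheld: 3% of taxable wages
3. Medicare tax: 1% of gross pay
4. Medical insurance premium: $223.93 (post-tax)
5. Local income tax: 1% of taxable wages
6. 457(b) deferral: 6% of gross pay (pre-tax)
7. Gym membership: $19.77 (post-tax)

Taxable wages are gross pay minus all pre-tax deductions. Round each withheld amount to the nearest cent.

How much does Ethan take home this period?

457(b) deferral: $8,152.57 × 0.06 = $489.15
Taxable wages = $8,152.57 − $489.15 = $7,663.42
State tax withheld: $7,663.42 × 0.03 = $229.90
Local income tax: $7,663.42 × 0.01 = $76.63
Medicare tax: $8,152.57 × 0.01 = $81.53
Paid family leave insurance: $8,152.57 × 0.01 = $81.53
Medical insurance premium: $223.93
Gym membership: $19.77
Total deductions = $489.15 + $229.90 + $76.63 + $81.53 + $81.53 + $223.93 + $19.77 = $1,202.44
Net pay = $8,152.57 − $1,202.44 = $6,950.13

$6,950.13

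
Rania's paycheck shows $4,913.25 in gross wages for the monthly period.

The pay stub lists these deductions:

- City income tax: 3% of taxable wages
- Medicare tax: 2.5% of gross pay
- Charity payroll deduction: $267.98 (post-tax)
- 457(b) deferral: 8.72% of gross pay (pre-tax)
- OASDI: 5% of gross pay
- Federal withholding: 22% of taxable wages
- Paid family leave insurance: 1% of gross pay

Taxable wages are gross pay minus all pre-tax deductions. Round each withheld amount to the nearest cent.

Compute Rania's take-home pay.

$2,678.01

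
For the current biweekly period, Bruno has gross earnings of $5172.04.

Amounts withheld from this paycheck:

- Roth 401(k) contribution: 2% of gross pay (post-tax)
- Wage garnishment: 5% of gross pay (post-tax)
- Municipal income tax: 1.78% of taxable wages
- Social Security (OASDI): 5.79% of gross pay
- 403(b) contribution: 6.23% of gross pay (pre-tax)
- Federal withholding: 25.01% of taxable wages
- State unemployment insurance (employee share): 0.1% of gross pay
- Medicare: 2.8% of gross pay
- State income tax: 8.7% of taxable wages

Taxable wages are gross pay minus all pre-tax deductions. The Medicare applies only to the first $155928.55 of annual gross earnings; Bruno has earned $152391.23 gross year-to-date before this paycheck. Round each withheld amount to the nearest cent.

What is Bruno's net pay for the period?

$2362.91

403(b) contribution: $5172.04 × 0.0623 = $322.22
Taxable wages = $5172.04 − $322.22 = $4849.82
State income tax: $4849.82 × 0.087 = $421.93
Municipal income tax: $4849.82 × 0.0178 = $86.33
Federal withholding: $4849.82 × 0.2501 = $1212.94
State unemployment insurance (employee share): $5172.04 × 0.001 = $5.17
Medicare: only $155928.55 − $152391.23 = $3537.32 of this check is subject → $3537.32 × 0.028 = $99.04
Social Security (OASDI): $5172.04 × 0.0579 = $299.46
Wage garnishment: $5172.04 × 0.05 = $258.60
Roth 401(k) contribution: $5172.04 × 0.02 = $103.44
Total deductions = $322.22 + $421.93 + $86.33 + $1212.94 + $5.17 + $99.04 + $299.46 + $258.60 + $103.44 = $2809.13
Net pay = $5172.04 − $2809.13 = $2362.91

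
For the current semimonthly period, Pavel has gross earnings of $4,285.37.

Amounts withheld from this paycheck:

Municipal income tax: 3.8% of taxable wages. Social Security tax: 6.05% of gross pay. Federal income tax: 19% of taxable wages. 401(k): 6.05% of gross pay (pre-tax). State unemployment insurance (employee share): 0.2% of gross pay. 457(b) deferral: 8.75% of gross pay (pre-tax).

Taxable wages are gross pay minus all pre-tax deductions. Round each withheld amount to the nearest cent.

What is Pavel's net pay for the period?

$2,550.85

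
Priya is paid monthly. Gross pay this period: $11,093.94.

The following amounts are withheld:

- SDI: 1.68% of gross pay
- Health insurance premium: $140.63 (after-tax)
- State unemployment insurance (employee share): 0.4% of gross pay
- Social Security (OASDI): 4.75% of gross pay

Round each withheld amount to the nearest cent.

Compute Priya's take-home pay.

Social Security (OASDI): $11,093.94 × 0.0475 = $526.96
State unemployment insurance (employee share): $11,093.94 × 0.004 = $44.38
SDI: $11,093.94 × 0.0168 = $186.38
Health insurance premium: $140.63
Total deductions = $526.96 + $44.38 + $186.38 + $140.63 = $898.35
Net pay = $11,093.94 − $898.35 = $10,195.59

$10,195.59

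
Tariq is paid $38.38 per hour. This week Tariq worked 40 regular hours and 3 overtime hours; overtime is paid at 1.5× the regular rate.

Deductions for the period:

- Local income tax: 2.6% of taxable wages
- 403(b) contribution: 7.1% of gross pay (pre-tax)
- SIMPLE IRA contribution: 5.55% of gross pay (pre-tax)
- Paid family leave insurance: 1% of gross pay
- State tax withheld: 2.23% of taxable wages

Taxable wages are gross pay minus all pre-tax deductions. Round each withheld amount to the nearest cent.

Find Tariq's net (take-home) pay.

Regular pay: 40 × $38.38 = $1,535.20
Overtime pay: 3 × $38.38 × 1.5 = $172.71
Gross pay = $1,535.20 + $172.71 = $1,707.91
403(b) contribution: $1,707.91 × 0.071 = $121.26
SIMPLE IRA contribution: $1,707.91 × 0.0555 = $94.79
Pre-tax total = $121.26 + $94.79 = $216.05
Taxable wages = $1,707.91 − $216.05 = $1,491.86
Local income tax: $1,491.86 × 0.026 = $38.79
State tax withheld: $1,491.86 × 0.0223 = $33.27
Paid family leave insurance: $1,707.91 × 0.01 = $17.08
Total deductions = $121.26 + $94.79 + $38.79 + $33.27 + $17.08 = $305.19
Net pay = $1,707.91 − $305.19 = $1,402.72

$1,402.72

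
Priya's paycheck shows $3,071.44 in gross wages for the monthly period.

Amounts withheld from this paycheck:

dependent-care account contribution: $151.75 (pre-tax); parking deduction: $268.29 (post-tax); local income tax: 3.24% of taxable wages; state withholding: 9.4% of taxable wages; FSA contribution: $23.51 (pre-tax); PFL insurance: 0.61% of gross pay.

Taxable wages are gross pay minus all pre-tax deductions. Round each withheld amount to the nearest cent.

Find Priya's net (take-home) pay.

$2,243.07

Dependent-care account contribution: $151.75
FSA contribution: $23.51
Pre-tax total = $151.75 + $23.51 = $175.26
Taxable wages = $3,071.44 − $175.26 = $2,896.18
State withholding: $2,896.18 × 0.094 = $272.24
Local income tax: $2,896.18 × 0.0324 = $93.84
PFL insurance: $3,071.44 × 0.0061 = $18.74
Parking deduction: $268.29
Total deductions = $151.75 + $23.51 + $272.24 + $93.84 + $18.74 + $268.29 = $828.37
Net pay = $3,071.44 − $828.37 = $2,243.07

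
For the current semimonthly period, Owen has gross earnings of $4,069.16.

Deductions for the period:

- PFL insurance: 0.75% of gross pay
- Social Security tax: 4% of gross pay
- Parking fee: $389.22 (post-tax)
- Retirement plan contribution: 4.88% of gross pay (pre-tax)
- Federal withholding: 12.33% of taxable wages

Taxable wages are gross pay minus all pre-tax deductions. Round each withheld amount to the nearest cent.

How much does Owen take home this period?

Retirement plan contribution: $4,069.16 × 0.0488 = $198.58
Taxable wages = $4,069.16 − $198.58 = $3,870.58
Federal withholding: $3,870.58 × 0.1233 = $477.24
Social Security tax: $4,069.16 × 0.04 = $162.77
PFL insurance: $4,069.16 × 0.0075 = $30.52
Parking fee: $389.22
Total deductions = $198.58 + $477.24 + $162.77 + $30.52 + $389.22 = $1,258.33
Net pay = $4,069.16 − $1,258.33 = $2,810.83

$2,810.83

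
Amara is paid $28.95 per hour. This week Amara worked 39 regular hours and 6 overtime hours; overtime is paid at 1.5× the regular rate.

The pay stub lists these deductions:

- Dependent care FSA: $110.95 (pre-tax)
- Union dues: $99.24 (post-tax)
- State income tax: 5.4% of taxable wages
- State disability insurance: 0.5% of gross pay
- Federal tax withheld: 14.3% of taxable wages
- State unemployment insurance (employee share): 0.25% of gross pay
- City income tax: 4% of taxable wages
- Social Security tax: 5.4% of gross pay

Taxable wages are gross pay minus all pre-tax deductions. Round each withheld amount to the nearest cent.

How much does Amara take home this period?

Regular pay: 39 × $28.95 = $1,129.05
Overtime pay: 6 × $28.95 × 1.5 = $260.55
Gross pay = $1,129.05 + $260.55 = $1,389.60
Dependent care FSA: $110.95
Taxable wages = $1,389.60 − $110.95 = $1,278.65
State income tax: $1,278.65 × 0.054 = $69.05
City income tax: $1,278.65 × 0.04 = $51.15
Federal tax withheld: $1,278.65 × 0.143 = $182.85
State disability insurance: $1,389.60 × 0.005 = $6.95
Social Security tax: $1,389.60 × 0.054 = $75.04
State unemployment insurance (employee share): $1,389.60 × 0.0025 = $3.47
Union dues: $99.24
Total deductions = $110.95 + $69.05 + $51.15 + $182.85 + $6.95 + $75.04 + $3.47 + $99.24 = $598.70
Net pay = $1,389.60 − $598.70 = $790.90

$790.90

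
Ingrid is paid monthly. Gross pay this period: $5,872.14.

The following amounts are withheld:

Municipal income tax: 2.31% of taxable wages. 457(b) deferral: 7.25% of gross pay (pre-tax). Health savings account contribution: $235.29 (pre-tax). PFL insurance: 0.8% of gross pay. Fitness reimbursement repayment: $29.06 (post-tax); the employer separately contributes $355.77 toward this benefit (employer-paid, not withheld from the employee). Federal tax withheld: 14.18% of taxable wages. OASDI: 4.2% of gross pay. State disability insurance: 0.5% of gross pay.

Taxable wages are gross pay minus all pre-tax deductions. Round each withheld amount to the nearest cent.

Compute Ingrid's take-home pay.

$3,999.77

457(b) deferral: $5,872.14 × 0.0725 = $425.73
Health savings account contribution: $235.29
Pre-tax total = $425.73 + $235.29 = $661.02
Taxable wages = $5,872.14 − $661.02 = $5,211.12
Federal tax withheld: $5,211.12 × 0.1418 = $738.94
Municipal income tax: $5,211.12 × 0.0231 = $120.38
State disability insurance: $5,872.14 × 0.005 = $29.36
OASDI: $5,872.14 × 0.042 = $246.63
PFL insurance: $5,872.14 × 0.008 = $46.98
Fitness reimbursement repayment: $29.06
(Employer's $355.77 toward fitness reimbursement repayment is not withheld from the employee.)
Total deductions = $425.73 + $235.29 + $738.94 + $120.38 + $29.36 + $246.63 + $46.98 + $29.06 = $1,872.37
Net pay = $5,872.14 − $1,872.37 = $3,999.77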